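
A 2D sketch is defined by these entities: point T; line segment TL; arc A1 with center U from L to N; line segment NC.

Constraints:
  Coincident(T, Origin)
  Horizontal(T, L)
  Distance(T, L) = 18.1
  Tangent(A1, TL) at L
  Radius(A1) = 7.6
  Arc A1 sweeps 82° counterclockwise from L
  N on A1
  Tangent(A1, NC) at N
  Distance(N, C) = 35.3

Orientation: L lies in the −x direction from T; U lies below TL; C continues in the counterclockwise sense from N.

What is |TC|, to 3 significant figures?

51.5

On A1, L sits at bearing 90° from U; an 82° counterclockwise sweep puts N at bearing 172°, so N = U + 7.6·(cos 172°, sin 172°) = (-25.6, -6.54). Tangency of A1 to NC means the radius UN is perpendicular to NC, so NC runs along (−sin 172°, cos 172°); with |NC| = 35.3, C = (-30.5, -41.5). Then |TC| = |C − T| = 51.5.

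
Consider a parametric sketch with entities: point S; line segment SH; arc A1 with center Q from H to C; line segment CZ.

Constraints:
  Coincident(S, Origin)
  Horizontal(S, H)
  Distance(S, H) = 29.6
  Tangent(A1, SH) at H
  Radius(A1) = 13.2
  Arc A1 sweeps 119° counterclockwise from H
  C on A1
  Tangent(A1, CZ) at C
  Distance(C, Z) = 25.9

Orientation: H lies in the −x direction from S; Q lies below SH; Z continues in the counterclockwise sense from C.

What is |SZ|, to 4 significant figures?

51.02

On A1, H sits at bearing 90° from Q; a 119° counterclockwise sweep puts C at bearing 209°, so C = Q + 13.2·(cos 209°, sin 209°) = (-41.14, -19.60). Since A1 is tangent to CZ there, QC ⟂ CZ, so CZ runs along (−sin 209°, cos 209°); with |CZ| = 25.9, Z = (-28.59, -42.25). Then |SZ| = |Z − S| = 51.02.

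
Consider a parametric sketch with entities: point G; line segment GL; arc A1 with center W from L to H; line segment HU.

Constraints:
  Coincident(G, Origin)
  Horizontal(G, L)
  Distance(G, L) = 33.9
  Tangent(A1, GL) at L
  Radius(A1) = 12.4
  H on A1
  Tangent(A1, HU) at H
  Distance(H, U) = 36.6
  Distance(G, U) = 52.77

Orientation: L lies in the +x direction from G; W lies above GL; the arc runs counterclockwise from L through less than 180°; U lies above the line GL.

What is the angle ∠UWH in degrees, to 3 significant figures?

71.3°

Checks: G.y = 0.00, L.y = 0.00 ✓; |WH| = 12.40 ✓; ∠(WH, HU) = 90.00° ✓; |HU| = 36.60 ✓; |GU| = 52.77 ✓.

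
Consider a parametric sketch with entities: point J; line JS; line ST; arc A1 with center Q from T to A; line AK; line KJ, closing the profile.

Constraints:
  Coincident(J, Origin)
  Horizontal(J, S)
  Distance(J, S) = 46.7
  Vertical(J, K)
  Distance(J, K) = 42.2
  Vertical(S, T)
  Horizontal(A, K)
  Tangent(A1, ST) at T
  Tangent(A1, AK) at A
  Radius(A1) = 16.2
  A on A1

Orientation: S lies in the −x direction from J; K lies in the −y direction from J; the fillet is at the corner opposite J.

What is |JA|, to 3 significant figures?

52.1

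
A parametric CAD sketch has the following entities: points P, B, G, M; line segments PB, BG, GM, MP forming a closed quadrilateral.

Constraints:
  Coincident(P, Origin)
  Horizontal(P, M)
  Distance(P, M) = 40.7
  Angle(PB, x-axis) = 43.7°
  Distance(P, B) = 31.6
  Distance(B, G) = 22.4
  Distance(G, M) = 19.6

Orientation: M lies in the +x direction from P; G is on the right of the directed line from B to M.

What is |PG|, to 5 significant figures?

21.112

Checks: |BG| = 22.40 ✓; |GM| = 19.60 ✓.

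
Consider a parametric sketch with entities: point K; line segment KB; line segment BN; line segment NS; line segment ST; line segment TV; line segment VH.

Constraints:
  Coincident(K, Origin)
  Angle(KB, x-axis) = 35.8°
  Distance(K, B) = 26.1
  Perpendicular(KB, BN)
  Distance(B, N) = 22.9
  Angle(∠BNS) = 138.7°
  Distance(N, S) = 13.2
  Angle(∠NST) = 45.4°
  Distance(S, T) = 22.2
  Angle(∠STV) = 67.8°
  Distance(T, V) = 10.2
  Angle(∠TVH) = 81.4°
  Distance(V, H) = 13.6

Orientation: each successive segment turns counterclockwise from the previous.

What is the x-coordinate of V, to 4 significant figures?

12.58

K is at the origin; KB runs at 35.8° with length 26.1, so B = (21.17, 15.27). KB is perpendicular to BN, so BN runs at 125.8°; with |BN| = 22.9, N = (7.773, 33.84). ∠BNS = 138.7° gives NS at 167.1° from the x-axis; with |NS| = 13.2, S = (-5.094, 36.79). ∠NST = 45.4° gives ST at -58.30° from the x-axis; with |ST| = 22.2, T = (6.572, 17.90). ∠STV = 67.8° gives TV at 53.90° from the x-axis; with |TV| = 10.2, V = (12.58, 26.14). So V.x = 12.58.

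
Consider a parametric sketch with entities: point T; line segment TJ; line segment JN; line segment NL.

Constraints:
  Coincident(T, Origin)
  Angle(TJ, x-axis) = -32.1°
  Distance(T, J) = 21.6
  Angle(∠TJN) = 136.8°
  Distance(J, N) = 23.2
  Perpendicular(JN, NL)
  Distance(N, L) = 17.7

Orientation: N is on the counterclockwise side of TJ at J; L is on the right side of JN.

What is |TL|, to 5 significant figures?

50.716

∠TJN = 136.8°, so JN runs at -32.1° + (180° − 136.8°) = 11.100° from the x-axis; with |JN| = 23.2, N = J + 23.2·(cos 11.100°, sin 11.100°) = (41.064, -7.0117). The perpendicularity gives NL at right angles to JN; with |NL| = 17.7 on the right of JN, L = N + 17.7·(0.19252, -0.98129) = (44.471, -24.381). Then |TL| = |L − T| = 50.716.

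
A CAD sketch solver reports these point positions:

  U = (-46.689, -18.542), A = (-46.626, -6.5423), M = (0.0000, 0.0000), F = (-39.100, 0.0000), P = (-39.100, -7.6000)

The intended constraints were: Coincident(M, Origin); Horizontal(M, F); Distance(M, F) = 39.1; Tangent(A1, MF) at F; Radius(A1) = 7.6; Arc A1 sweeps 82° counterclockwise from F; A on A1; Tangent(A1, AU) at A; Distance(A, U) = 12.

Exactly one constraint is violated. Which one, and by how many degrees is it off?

Tangent(A1, AU) at A — off by 7.70°.

M = (0.00, 0.00) ✓; M.y = 0.00, F.y = 0.00 ✓; |MF| = 39.10 ✓; ∠(PF, FM) = 90.00° ✓; |PF| = 7.600 ✓; bearing(P→A) − bearing(P→F) = 82.00° ✓; |PA| = 7.600 ✓; ∠(PA, AU) = 82.30° ✗; |AU| = 12.00 ✓.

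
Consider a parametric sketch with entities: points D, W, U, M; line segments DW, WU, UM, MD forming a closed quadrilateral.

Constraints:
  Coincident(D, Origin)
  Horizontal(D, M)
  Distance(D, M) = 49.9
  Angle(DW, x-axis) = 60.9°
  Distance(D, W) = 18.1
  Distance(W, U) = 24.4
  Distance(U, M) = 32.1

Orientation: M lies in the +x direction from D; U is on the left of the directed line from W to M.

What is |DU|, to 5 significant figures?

40.425

D is at the origin; DM is horizontal with |DM| = 49.9 and M in +x, so M = (49.9, 0). DW runs at 60.9° with |DW| = 18.1, so W = (8.8027, 15.815). U is determined by |WU| = 24.4 and |UM| = 32.1 together: it lies at the intersection of circle(W, 24.4) and circle(M, 32.1). With |WM| = 44.035, the foot of the radical line on WM is 17.078 from W and the perpendicular offset is √(24.4² − 17.078²) = 17.427. Taking the left-of-WM solution: U = (31.000, 25.946).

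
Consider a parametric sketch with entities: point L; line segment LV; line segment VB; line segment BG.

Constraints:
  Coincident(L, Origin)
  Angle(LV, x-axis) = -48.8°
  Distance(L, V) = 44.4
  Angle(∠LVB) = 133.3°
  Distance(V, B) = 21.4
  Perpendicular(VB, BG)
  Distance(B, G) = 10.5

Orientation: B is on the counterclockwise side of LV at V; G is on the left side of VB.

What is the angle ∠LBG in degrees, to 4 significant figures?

58.07°

∠LVB = 133.3°, so VB runs at -48.8° + (180° − 133.3°) = -2.100° from the x-axis; with |VB| = 21.4, B = V + 21.4·(cos -2.100°, sin -2.100°) = (50.63, -34.19). The perpendicularity gives BG at right angles to VB; with |BG| = 10.5 on the left of VB, G = B + 10.5·(0.03664, 0.9993) = (51.02, -23.70). Then cos ∠LBG = BL·BG / (|BL||BG|), giving 58.07°.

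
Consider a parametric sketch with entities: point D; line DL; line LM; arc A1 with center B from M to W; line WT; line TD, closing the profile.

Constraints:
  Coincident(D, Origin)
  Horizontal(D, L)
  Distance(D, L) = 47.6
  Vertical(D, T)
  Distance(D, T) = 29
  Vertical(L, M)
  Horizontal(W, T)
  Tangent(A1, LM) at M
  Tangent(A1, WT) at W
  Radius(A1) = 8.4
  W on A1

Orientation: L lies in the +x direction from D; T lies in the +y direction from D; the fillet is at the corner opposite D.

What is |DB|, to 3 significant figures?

44.3

D and T share the same x with |DT| = 29.0 and T on the +y side, so T = (0.00, 29.0). The virtual corner opposite D is at (47.6, 29.0). Tangency of A1 to LM means the radius BM is perpendicular to LM and since A1 is tangent to WT there, BW ⟂ WT, with radius 8.4, so the center B sits 8.4 in from both sides at B = (39.2, 20.6). Then |DB| = |B − D| = 44.3.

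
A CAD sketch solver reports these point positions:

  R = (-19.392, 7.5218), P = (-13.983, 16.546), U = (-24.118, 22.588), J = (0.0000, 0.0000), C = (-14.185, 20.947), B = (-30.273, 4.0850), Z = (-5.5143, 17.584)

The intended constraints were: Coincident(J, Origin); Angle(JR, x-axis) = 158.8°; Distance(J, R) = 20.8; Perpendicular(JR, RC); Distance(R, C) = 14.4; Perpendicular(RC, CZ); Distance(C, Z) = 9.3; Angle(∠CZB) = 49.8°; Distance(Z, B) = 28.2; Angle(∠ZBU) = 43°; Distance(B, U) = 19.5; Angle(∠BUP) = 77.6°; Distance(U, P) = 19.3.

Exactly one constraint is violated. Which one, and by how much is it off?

Distance(U, P) = 19.3 — off by 7.50.

J = (0.00, 0.00) ✓; JR at 158.8° ✓; |JR| = 20.80 ✓; ∠(JR, RC) = 90.00° ✓; |RC| = 14.40 ✓; ∠(RC, CZ) = 90.00° ✓; |CZ| = 9.300 ✓; ∠CZB = 49.80° ✓; |ZB| = 28.20 ✓; ∠ZBU = 43.00° ✓; |BU| = 19.50 ✓; ∠BUP = 77.60° ✓; |UP| = 11.80 ✗.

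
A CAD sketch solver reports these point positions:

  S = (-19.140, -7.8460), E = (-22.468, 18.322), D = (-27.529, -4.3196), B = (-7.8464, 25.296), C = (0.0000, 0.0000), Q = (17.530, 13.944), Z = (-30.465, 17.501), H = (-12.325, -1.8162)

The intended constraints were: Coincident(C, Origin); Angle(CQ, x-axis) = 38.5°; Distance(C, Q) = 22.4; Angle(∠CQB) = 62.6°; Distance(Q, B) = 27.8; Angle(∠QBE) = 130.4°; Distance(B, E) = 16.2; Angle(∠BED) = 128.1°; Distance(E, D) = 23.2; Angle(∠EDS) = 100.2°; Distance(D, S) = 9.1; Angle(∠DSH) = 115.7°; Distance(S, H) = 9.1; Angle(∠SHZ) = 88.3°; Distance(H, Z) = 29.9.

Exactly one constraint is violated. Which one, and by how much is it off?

Distance(H, Z) = 29.9 — off by 3.40.

C = (0.00, 0.00) ✓; CQ at 38.50° ✓; |CQ| = 22.40 ✓; ∠CQB = 62.60° ✓; |QB| = 27.80 ✓; ∠QBE = 130.4° ✓; |BE| = 16.20 ✓; ∠BED = 128.1° ✓; |ED| = 23.20 ✓; ∠EDS = 100.2° ✓; |DS| = 9.100 ✓; ∠DSH = 115.7° ✓; |SH| = 9.100 ✓; ∠SHZ = 88.30° ✓; |HZ| = 26.50 ✗.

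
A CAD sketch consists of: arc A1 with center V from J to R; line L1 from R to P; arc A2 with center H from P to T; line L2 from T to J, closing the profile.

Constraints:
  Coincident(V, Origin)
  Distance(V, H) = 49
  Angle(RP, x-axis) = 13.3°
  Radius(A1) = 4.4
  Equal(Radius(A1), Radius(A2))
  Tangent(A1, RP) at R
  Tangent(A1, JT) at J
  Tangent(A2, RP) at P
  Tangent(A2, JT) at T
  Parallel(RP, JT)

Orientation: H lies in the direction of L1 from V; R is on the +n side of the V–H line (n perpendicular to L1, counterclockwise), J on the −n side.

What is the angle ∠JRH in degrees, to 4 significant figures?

84.87°

V is at the origin and H lies 49.0 along u from V, so H = 49.0·u = (47.69, 11.27). Tangency of A1 to both parallel lines with radius 4.4 puts R and J at V ± 4.4·n: R = (-1.012, 4.282), J = (1.012, -4.282). Then cos ∠JRH = RJ·RH / (|RJ||RH|), giving 84.87°.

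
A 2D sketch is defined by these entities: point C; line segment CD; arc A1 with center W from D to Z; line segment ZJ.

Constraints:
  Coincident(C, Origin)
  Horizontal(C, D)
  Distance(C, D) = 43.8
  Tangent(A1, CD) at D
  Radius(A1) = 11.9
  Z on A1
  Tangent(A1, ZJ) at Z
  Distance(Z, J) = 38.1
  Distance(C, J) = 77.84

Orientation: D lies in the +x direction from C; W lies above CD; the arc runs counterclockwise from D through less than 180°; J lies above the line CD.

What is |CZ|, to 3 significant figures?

56.4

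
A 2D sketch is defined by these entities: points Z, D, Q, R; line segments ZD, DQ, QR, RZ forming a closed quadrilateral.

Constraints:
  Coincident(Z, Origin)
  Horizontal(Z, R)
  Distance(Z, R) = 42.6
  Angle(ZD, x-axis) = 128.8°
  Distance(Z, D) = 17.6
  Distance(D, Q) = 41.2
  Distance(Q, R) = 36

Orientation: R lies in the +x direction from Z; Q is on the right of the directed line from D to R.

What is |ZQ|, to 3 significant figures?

23.7

Z is at the origin; Z and R share the same y with |ZR| = 42.6 and R in +x, so R = (42.6, 0). ZD runs at 128.8° with |ZD| = 17.6, so D = (-11.0, 13.7). Q is determined by |DQ| = 41.2 and |QR| = 36.0 together: it lies at the intersection of circle(D, 41.2) and circle(R, 36.0). With |DR| = 55.4, the foot of the radical line on DR is 31.3 from D and the perpendicular offset is √(41.2² − 31.3²) = 26.8. Taking the right-of-DR solution: Q = (12.7, -20.0).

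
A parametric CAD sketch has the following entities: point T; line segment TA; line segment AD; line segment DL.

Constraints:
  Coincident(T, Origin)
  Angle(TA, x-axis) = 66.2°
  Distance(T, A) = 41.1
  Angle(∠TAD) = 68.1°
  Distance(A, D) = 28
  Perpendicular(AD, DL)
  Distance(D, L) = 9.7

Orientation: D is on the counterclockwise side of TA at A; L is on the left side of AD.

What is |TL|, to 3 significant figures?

31.1

T is at the origin; TA runs at 66.2° with length 41.1, so A = 41.1·(cos 66.2°, sin 66.2°) = (16.6, 37.6). ∠TAD = 68.1°, so AD runs at 66.2° + (180° − 68.1°) = 178° from the x-axis; with |AD| = 28.0, D = A + 28.0·(cos 178°, sin 178°) = (-11.4, 38.5). AD is perpendicular to DL; with |DL| = 9.7 on the left of AD, L = D + 9.7·(-0.0332, -0.999) = (-11.7, 28.8). Then |TL| = |L − T| = 31.1.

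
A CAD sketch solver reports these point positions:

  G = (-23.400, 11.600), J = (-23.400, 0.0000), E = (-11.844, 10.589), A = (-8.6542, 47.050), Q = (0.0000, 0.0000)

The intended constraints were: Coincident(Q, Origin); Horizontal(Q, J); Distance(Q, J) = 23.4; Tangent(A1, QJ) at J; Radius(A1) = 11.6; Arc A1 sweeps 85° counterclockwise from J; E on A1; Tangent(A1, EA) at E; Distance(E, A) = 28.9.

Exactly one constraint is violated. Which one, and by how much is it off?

Distance(E, A) = 28.9 — off by 7.70.

Q = (0.00, 0.00) ✓; Q.y = 0.00, J.y = 0.00 ✓; |QJ| = 23.40 ✓; ∠(GJ, JQ) = 90.00° ✓; |GJ| = 11.60 ✓; bearing(G→E) − bearing(G→J) = 85.00° ✓; |GE| = 11.60 ✓; ∠(GE, EA) = 90.00° ✓; |EA| = 36.60 ✗.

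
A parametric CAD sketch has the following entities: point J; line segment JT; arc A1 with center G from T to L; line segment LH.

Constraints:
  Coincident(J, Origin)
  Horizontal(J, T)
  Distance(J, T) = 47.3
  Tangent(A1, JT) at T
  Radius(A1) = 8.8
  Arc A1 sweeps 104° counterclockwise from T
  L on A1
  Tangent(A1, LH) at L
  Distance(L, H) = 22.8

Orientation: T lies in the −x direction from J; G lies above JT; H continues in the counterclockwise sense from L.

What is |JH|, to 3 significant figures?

55.3

On A1, T sits at bearing -90° from G; a 104° counterclockwise sweep puts L at bearing 14°, so L = G + 8.8·(cos 14°, sin 14°) = (-38.8, 10.9). A1 meets LH tangentially, so GL is at right angles to LH, so LH runs along (−sin 14°, cos 14°); with |LH| = 22.8, H = (-44.3, 33.1). Then |JH| = |H − J| = 55.3.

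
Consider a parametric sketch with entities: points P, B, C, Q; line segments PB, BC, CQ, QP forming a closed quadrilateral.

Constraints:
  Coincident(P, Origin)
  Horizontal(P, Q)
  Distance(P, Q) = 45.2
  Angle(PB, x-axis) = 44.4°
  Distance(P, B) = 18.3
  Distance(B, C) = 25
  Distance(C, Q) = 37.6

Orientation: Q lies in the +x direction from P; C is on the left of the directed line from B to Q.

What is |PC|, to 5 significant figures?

43.131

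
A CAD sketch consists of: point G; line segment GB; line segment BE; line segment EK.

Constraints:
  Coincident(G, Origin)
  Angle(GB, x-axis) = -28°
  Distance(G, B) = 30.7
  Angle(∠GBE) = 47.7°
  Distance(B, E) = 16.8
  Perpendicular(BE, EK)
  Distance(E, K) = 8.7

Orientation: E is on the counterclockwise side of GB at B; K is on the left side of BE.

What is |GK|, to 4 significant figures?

14.53

G is at the origin; GB runs at -28.0° with length 30.7, so B = 30.7·(cos -28.0°, sin -28.0°) = (27.11, -14.41). ∠GBE = 47.7°, so BE runs at -28.0° + (180° − 47.7°) = 104.3° from the x-axis; with |BE| = 16.8, E = B + 16.8·(cos 104.3°, sin 104.3°) = (22.96, 1.867). BE ⟂ EK; with |EK| = 8.7 on the left of BE, K = E + 8.7·(-0.9690, -0.2470) = (14.53, -0.2822). Then |GK| = |K − G| = 14.53.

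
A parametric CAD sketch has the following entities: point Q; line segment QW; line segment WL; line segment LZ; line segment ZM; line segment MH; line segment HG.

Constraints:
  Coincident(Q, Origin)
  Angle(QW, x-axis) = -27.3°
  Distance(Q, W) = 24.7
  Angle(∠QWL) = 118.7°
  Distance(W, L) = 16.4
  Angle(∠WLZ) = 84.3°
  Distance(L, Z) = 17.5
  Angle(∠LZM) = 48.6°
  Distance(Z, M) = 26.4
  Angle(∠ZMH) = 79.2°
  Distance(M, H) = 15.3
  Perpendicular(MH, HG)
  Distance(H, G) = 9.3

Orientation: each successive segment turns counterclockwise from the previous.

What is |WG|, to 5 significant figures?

14.755

∠ZMH = 79.2° gives MH at 1.9000° from the x-axis; with |MH| = 15.3, H = (35.574, -14.268). MH is perpendicular to HG, so HG runs at 91.900°; with |HG| = 9.3, G = (35.266, -4.9734). Then |WG| = |G − W| = 14.755.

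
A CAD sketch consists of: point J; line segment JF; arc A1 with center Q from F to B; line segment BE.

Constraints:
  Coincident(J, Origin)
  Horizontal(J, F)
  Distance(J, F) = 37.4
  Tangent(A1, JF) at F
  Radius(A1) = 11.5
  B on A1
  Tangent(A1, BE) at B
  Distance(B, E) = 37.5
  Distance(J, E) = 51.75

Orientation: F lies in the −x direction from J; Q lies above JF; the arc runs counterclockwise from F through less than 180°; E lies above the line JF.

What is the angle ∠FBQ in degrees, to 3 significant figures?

48.7°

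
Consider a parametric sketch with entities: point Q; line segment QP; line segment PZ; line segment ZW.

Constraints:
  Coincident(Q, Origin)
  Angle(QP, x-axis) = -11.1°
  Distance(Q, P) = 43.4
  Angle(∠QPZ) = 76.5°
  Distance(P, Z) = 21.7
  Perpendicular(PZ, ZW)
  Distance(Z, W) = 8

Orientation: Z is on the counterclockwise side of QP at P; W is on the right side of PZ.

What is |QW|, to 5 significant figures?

51.517

Q is at the origin; QP runs at -11.1° with length 43.4, so P = 43.4·(cos -11.1°, sin -11.1°) = (42.588, -8.3555). ∠QPZ = 76.5°, so PZ runs at -11.1° + (180° − 76.5°) = 92.400° from the x-axis; with |PZ| = 21.7, Z = P + 21.7·(cos 92.400°, sin 92.400°) = (41.679, 13.326). The perpendicularity gives ZW at right angles to PZ; with |ZW| = 8.0 on the right of PZ, W = Z + 8.0·(0.99912, 0.041876) = (49.672, 13.661). Then |QW| = |W − Q| = 51.517.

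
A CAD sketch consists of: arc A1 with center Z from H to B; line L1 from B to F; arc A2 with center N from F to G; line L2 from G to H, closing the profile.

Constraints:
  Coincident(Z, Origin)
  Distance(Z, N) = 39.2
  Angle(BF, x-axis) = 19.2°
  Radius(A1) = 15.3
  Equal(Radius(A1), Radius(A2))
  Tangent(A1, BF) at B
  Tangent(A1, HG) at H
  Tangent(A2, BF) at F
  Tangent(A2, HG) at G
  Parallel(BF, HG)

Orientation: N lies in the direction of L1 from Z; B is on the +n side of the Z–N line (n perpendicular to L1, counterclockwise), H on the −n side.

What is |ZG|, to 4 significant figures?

42.08

The slot axis is L1's direction at 19.2°, so u = (cos 19.2°, sin 19.2°) = (0.9444, 0.3289) and n = (−sin 19.2°, cos 19.2°) = (-0.3289, 0.9444). Z is at the origin and N lies 39.2 along u from Z, so N = 39.2·u = (37.02, 12.89). Tangency of A1 to both parallel lines with radius 15.3 puts B and H at Z ± 15.3·n: B = (-5.032, 14.45), H = (5.032, -14.45). Equal radii place F and G the same way about N: F = N + 15.3·n = (31.99, 27.34), G = N − 15.3·n = (42.05, -1.557). Then |ZG| = |G − Z| = 42.08.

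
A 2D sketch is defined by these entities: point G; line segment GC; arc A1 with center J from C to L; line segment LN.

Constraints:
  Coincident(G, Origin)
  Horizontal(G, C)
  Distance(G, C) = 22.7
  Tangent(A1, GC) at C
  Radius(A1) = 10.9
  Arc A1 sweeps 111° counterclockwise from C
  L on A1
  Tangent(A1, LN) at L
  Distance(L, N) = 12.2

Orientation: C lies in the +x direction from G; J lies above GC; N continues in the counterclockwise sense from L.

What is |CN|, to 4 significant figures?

26.83

On A1, C sits at bearing -90° from J; a 111° counterclockwise sweep puts L at bearing 21°, so L = J + 10.9·(cos 21°, sin 21°) = (32.88, 14.81). Tangency of A1 to LN means the radius JL is perpendicular to LN, so LN runs along (−sin 21°, cos 21°); with |LN| = 12.2, N = (28.50, 26.20). Then |CN| = |N − C| = 26.83.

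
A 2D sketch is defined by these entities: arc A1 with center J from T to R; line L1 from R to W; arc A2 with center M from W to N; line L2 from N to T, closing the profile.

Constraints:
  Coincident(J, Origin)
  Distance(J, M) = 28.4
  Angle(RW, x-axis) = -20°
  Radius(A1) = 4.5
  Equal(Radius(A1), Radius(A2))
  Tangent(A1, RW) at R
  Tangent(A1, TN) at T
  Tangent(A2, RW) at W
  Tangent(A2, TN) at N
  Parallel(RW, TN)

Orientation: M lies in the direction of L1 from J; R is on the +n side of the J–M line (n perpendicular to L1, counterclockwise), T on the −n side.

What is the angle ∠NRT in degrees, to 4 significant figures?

72.42°

The slot axis is L1's direction at -20.0°, so u = (cos -20.0°, sin -20.0°) = (0.9397, -0.3420) and n = (−sin -20.0°, cos -20.0°) = (0.3420, 0.9397). J is at the origin and M lies 28.4 along u from J, so M = 28.4·u = (26.69, -9.713). Tangency of A1 to both parallel lines with radius 4.5 puts R and T at J ± 4.5·n: R = (1.539, 4.229), T = (-1.539, -4.229). Equal radii place W and N the same way about M: W = M + 4.5·n = (28.23, -5.485), N = M − 4.5·n = (25.15, -13.94). Then cos ∠NRT = RN·RT / (|RN||RT|), giving 72.42°.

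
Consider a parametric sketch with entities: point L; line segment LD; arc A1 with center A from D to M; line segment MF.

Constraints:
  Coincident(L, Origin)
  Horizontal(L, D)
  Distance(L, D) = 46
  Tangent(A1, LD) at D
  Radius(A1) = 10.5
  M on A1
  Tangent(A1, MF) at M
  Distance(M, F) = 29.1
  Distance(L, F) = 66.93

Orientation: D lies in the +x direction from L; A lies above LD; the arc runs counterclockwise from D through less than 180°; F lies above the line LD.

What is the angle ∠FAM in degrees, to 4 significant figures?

70.16°

Checks: |AM| = 10.50 ✓; ∠(AM, MF) = 90.00° ✓; |MF| = 29.10 ✓; |LF| = 66.93 ✓.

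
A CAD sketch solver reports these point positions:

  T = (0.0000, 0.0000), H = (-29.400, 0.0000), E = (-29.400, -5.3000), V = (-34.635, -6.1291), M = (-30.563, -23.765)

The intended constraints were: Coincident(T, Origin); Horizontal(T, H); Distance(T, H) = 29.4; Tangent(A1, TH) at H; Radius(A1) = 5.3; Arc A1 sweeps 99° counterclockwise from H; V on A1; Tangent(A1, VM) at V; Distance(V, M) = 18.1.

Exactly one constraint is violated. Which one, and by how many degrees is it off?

Tangent(A1, VM) at V — off by 4.00°.

T = (0.00, 0.00) ✓; T.y = 0.00, H.y = 0.00 ✓; |TH| = 29.40 ✓; ∠(EH, HT) = 90.00° ✓; |EH| = 5.300 ✓; bearing(E→V) − bearing(E→H) = 99.00° ✓; |EV| = 5.300 ✓; ∠(EV, VM) = 86.00° ✗; |VM| = 18.10 ✓.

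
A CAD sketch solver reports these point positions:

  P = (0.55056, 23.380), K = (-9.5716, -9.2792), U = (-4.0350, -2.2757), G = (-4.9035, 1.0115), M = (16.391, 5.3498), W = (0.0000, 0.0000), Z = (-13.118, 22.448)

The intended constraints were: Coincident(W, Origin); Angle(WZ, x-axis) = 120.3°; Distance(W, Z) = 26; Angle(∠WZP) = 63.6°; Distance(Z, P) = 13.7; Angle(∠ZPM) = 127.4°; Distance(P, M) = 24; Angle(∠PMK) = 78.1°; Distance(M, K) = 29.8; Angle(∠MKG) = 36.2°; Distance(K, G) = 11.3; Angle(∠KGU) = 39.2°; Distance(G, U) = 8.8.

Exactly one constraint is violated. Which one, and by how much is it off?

Distance(G, U) = 8.8 — off by 5.40.

W = (0.00, 0.00) ✓; WZ at 120.3° ✓; |WZ| = 26.00 ✓; ∠WZP = 63.60° ✓; |ZP| = 13.70 ✓; ∠ZPM = 127.4° ✓; |PM| = 24.00 ✓; ∠PMK = 78.10° ✓; |MK| = 29.80 ✓; ∠MKG = 36.20° ✓; |KG| = 11.30 ✓; ∠KGU = 39.20° ✓; |GU| = 3.400 ✗.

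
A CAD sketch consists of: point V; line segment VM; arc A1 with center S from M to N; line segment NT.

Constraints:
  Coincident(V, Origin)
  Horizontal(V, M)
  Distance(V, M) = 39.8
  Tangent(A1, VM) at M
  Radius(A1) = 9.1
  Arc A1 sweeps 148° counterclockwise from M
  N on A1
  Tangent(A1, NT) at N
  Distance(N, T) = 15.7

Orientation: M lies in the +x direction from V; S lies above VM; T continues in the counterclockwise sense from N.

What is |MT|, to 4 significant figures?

26.53

V is at the origin; VM is horizontal with |VM| = 39.8 and M on the +x side, so M = (39.80, 0.000). A1 meets VM tangentially, so SM is at right angles to VM, so S = M + (0, 9.1) = (39.80, 9.100). On A1, M sits at bearing -90° from S; a 148° counterclockwise sweep puts N at bearing 58°, so N = S + 9.1·(cos 58°, sin 58°) = (44.62, 16.82). The tangent condition forces SN to be normal to NT, so NT runs along (−sin 58°, cos 58°); with |NT| = 15.7, T = (31.31, 25.14). Then |MT| = |T − M| = 26.53.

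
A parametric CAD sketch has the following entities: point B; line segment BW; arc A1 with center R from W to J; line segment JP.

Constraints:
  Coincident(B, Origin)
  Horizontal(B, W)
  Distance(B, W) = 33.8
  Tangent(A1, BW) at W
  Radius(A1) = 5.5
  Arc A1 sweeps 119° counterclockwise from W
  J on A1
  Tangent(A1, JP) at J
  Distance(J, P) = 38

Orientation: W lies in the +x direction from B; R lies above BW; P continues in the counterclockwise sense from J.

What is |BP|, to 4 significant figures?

46.06

On A1, W sits at bearing -90° from R; a 119° counterclockwise sweep puts J at bearing 29°, so J = R + 5.5·(cos 29°, sin 29°) = (38.61, 8.166). A1 meets JP tangentially, so RJ is at right angles to JP, so JP runs along (−sin 29°, cos 29°); with |JP| = 38.0, P = (20.19, 41.40). Then |BP| = |P − B| = 46.06.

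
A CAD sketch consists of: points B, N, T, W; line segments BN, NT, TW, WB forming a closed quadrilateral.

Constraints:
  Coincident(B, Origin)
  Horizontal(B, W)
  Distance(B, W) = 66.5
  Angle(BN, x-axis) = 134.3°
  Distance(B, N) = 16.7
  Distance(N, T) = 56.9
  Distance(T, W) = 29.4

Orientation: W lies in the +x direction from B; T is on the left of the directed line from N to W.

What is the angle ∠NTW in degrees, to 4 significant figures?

130.0°

Checks: |NT| = 56.90 ✓; |TW| = 29.40 ✓.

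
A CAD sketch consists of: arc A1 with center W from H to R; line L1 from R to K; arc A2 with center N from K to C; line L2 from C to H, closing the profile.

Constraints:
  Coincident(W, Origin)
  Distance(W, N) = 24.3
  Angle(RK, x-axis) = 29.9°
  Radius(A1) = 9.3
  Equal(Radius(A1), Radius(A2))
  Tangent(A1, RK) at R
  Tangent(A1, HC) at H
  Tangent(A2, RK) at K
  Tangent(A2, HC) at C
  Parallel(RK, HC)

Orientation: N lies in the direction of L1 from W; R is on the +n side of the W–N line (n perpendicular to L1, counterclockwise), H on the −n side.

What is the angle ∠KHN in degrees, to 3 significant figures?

16.5°

Tangency of A1 to both parallel lines with radius 9.3 puts R and H at W ± 9.3·n: R = (-4.64, 8.06), H = (4.64, -8.06). Equal radii place K and C the same way about N: K = N + 9.3·n = (16.4, 20.2), C = N − 9.3·n = (25.7, 4.05). Then cos ∠KHN = HK·HN / (|HK||HN|), giving 16.5°.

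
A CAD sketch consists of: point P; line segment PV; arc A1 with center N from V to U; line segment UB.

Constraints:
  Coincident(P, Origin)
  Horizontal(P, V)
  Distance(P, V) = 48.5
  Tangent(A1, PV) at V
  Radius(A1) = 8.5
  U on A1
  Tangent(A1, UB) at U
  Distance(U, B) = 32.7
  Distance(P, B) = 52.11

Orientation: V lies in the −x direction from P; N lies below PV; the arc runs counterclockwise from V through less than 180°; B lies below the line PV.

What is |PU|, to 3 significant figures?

56.8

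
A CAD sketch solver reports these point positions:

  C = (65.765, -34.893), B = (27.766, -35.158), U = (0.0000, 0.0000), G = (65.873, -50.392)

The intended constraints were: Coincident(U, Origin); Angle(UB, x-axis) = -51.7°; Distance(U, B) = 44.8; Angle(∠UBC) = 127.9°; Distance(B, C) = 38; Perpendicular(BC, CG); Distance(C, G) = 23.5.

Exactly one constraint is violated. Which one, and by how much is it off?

Distance(C, G) = 23.5 — off by 8.00.

U = (0.00, 0.00) ✓; UB at -51.70° ✓; |UB| = 44.80 ✓; ∠UBC = 127.9° ✓; |BC| = 38.00 ✓; ∠(BC, CG) = 90.00° ✓; |CG| = 15.50 ✗.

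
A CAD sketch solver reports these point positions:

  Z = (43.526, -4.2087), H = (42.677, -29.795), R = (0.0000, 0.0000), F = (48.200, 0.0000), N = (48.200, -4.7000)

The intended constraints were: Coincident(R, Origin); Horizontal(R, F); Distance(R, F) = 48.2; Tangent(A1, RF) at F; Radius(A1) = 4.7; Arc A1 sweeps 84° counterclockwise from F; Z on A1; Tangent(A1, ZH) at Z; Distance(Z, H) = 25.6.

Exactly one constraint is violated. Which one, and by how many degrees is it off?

Tangent(A1, ZH) at Z — off by 4.10°.

R = (0.00, 0.00) ✓; R.y = 0.00, F.y = 0.00 ✓; |RF| = 48.20 ✓; ∠(NF, FR) = 90.00° ✓; |NF| = 4.700 ✓; bearing(N→Z) − bearing(N→F) = 84.00° ✓; |NZ| = 4.700 ✓; ∠(NZ, ZH) = 85.90° ✗; |ZH| = 25.60 ✓.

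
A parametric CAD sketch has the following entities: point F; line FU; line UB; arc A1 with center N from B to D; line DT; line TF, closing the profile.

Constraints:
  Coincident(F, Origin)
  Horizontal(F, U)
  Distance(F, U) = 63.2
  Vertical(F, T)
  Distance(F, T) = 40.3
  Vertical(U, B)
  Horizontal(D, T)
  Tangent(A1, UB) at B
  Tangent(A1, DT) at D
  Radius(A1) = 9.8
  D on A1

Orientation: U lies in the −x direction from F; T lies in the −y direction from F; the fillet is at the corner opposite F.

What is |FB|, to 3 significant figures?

70.2

The virtual corner opposite F is at (-63.2, -40.3). Tangency of A1 to UB means the radius NB is perpendicular to UB and tangency of A1 to DT means the radius ND is perpendicular to DT, with radius 9.8, so the center N sits 9.8 in from both sides at N = (-53.4, -30.5). That places the tangent points at B = (-63.2, -30.5) on UB and D = (-53.4, -40.3) on DT. Then |FB| = |B − F| = 70.2.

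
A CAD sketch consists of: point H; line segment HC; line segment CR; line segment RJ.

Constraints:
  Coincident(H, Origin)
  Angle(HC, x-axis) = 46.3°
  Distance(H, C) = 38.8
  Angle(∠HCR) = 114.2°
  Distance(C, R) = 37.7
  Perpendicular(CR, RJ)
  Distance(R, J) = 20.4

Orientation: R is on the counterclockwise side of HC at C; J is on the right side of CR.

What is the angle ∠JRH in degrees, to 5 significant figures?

123.43°

H is at the origin; HC runs at 46.3° with length 38.8, so C = 38.8·(cos 46.3°, sin 46.3°) = (26.806, 28.051). ∠HCR = 114.2°, so CR runs at 46.3° + (180° − 114.2°) = 112.10° from the x-axis; with |CR| = 37.7, R = C + 37.7·(cos 112.10°, sin 112.10°) = (12.623, 62.981). The perpendicularity gives RJ at right angles to CR; with |RJ| = 20.4 on the right of CR, J = R + 20.4·(0.92653, 0.37622) = (31.524, 70.656). Then cos ∠JRH = RJ·RH / (|RJ||RH|), giving 123.43°.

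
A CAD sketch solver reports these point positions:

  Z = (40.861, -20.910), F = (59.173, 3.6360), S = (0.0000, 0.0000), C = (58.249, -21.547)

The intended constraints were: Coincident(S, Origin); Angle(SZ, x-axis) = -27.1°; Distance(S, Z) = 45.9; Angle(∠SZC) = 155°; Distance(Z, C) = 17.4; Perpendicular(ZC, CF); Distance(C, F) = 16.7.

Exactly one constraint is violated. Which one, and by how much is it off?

Distance(C, F) = 16.7 — off by 8.50.

S = (0.00, 0.00) ✓; SZ at -27.10° ✓; |SZ| = 45.90 ✓; ∠SZC = 155.0° ✓; |ZC| = 17.40 ✓; ∠(ZC, CF) = 90.00° ✓; |CF| = 25.20 ✗.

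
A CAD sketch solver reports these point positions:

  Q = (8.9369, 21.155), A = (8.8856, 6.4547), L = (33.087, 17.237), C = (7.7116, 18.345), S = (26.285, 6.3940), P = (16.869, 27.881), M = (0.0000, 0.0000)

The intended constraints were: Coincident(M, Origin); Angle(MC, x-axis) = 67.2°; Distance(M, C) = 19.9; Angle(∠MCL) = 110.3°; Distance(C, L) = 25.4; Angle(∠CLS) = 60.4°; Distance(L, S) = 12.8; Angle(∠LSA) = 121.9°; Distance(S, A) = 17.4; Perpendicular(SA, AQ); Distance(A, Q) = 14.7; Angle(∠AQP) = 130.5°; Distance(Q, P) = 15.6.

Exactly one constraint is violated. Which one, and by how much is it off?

Distance(Q, P) = 15.6 — off by 5.20.

M = (0.00, 0.00) ✓; MC at 67.20° ✓; |MC| = 19.90 ✓; ∠MCL = 110.3° ✓; |CL| = 25.40 ✓; ∠CLS = 60.40° ✓; |LS| = 12.80 ✓; ∠LSA = 121.9° ✓; |SA| = 17.40 ✓; ∠(SA, AQ) = 90.00° ✓; |AQ| = 14.70 ✓; ∠AQP = 130.5° ✓; |QP| = 10.40 ✗.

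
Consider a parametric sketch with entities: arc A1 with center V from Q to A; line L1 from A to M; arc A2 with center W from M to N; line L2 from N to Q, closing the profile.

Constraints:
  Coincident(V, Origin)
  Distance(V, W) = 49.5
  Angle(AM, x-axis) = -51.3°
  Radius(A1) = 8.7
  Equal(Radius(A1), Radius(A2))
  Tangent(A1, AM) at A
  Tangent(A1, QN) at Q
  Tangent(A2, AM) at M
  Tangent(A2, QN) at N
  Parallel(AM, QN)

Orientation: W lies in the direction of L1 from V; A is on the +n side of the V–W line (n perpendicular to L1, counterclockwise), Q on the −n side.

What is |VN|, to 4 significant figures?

50.26

Tangency of A1 to both parallel lines with radius 8.7 puts A and Q at V ± 8.7·n: A = (6.790, 5.440), Q = (-6.790, -5.440). Equal radii place M and N the same way about W: M = W + 8.7·n = (37.74, -33.19), N = W − 8.7·n = (24.16, -44.07). Then |VN| = |N − V| = 50.26.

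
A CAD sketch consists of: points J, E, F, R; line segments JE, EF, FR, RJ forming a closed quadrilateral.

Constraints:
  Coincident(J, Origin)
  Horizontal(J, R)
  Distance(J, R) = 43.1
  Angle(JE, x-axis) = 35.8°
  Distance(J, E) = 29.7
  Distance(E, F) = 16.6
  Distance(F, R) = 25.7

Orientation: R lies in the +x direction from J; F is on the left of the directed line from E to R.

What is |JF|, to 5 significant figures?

46.216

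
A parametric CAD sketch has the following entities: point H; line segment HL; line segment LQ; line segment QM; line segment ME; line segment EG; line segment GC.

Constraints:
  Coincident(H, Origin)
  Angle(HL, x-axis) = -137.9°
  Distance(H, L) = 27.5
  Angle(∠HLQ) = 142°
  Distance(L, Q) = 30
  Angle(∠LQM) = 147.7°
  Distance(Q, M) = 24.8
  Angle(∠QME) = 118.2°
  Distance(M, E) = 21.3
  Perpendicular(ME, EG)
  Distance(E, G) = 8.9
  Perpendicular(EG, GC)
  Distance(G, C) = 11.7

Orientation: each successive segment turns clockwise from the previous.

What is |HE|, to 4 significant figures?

73.25

∠LQM = 147.7° gives QM at 151.8° from the x-axis; with |QM| = 24.8, M = (-72.18, -8.862). ∠QME = 118.2° gives ME at 90.00° from the x-axis; with |ME| = 21.3, E = (-72.18, 12.44). Then |HE| = |E − H| = 73.25.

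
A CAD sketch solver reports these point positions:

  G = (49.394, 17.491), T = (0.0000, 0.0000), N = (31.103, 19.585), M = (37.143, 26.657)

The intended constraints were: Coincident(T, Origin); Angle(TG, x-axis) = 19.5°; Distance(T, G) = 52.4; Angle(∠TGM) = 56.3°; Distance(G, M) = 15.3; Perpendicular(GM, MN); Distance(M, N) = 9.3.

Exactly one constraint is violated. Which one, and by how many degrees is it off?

Perpendicular(GM, MN) — off by 3.70°.

T = (0.00, 0.00) ✓; TG at 19.50° ✓; |TG| = 52.40 ✓; ∠TGM = 56.30° ✓; |GM| = 15.30 ✓; ∠(GM, MN) = 86.30° ✗; |MN| = 9.300 ✓.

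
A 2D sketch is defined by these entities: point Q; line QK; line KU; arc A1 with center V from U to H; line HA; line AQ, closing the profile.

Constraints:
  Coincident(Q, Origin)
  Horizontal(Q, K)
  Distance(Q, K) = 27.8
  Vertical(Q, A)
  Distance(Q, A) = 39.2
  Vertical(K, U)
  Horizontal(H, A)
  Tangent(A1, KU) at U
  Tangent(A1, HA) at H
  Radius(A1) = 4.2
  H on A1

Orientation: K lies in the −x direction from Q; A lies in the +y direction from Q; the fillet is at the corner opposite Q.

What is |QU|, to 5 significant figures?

44.697

Q is at the origin; Q and K share the same y with |QK| = 27.8 and K on the −x side, so K = (-27.800, 0.0000). QA is vertical with |QA| = 39.2 and A on the +y side, so A = (0.0000, 39.200). The virtual corner opposite Q is at (-27.800, 39.200). The tangent condition forces VU to be normal to KU and since A1 is tangent to HA there, VH ⟂ HA, with radius 4.2, so the center V sits 4.2 in from both sides at V = (-23.600, 35.000). That places the tangent points at U = (-27.800, 35.000) on KU and H = (-23.600, 39.200) on HA. Then |QU| = |U − Q| = 44.697.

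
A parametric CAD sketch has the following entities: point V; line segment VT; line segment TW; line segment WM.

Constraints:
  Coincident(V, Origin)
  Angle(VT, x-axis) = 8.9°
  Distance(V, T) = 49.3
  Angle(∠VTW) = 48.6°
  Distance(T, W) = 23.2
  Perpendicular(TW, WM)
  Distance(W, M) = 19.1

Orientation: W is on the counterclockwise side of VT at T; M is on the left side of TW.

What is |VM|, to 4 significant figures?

20.20

V is at the origin; VT runs at 8.9° with length 49.3, so T = 49.3·(cos 8.9°, sin 8.9°) = (48.71, 7.627). ∠VTW = 48.6°, so TW runs at 8.9° + (180° − 48.6°) = 140.3° from the x-axis; with |TW| = 23.2, W = T + 23.2·(cos 140.3°, sin 140.3°) = (30.86, 22.45). TW is perpendicular to WM; with |WM| = 19.1 on the left of TW, M = W + 19.1·(-0.6388, -0.7694) = (18.66, 7.751). Then |VM| = |M − V| = 20.20.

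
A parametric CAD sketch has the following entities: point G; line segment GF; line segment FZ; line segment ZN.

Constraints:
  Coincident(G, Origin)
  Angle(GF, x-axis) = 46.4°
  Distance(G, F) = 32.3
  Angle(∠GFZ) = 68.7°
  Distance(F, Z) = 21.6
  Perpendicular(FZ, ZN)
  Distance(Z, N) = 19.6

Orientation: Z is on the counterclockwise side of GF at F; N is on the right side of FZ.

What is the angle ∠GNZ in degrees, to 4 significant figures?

11.23°

G is at the origin; GF runs at 46.4° with length 32.3, so F = 32.3·(cos 46.4°, sin 46.4°) = (22.27, 23.39). ∠GFZ = 68.7°, so FZ runs at 46.4° + (180° − 68.7°) = 157.7° from the x-axis; with |FZ| = 21.6, Z = F + 21.6·(cos 157.7°, sin 157.7°) = (2.290, 31.59). The perpendicularity gives ZN at right angles to FZ; with |ZN| = 19.6 on the right of FZ, N = Z + 19.6·(0.3795, 0.9252) = (9.728, 49.72). Then cos ∠GNZ = NG·NZ / (|NG||NZ|), giving 11.23°.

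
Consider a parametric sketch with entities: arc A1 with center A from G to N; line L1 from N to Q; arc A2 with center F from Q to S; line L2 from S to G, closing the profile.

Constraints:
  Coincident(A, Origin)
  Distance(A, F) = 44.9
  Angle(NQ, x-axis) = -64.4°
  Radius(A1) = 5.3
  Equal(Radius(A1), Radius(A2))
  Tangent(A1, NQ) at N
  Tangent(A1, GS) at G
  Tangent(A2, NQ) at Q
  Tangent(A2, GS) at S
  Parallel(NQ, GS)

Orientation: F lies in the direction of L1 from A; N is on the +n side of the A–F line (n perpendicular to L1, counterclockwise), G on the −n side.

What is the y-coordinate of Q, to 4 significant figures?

-38.20

The slot axis is L1's direction at -64.4°, so u = (cos -64.4°, sin -64.4°) = (0.4321, -0.9018) and n = (−sin -64.4°, cos -64.4°) = (0.9018, 0.4321). A is at the origin and F lies 44.9 along u from A, so F = 44.9·u = (19.40, -40.49). Tangency of A1 to both parallel lines with radius 5.3 puts N and G at A ± 5.3·n: N = (4.780, 2.290), G = (-4.780, -2.290). Equal radii place Q and S the same way about F: Q = F + 5.3·n = (24.18, -38.20), S = F − 5.3·n = (14.62, -42.78). So Q.y = -38.20.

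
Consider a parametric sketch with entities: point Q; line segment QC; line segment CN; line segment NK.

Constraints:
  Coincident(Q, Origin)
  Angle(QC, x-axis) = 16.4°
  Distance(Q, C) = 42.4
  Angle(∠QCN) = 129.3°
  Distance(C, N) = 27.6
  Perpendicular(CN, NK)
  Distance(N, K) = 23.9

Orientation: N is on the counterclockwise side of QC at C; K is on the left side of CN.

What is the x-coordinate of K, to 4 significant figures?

29.40

Q is at the origin; QC runs at 16.4° with length 42.4, so C = 42.4·(cos 16.4°, sin 16.4°) = (40.67, 11.97). ∠QCN = 129.3°, so CN runs at 16.4° + (180° − 129.3°) = 67.10° from the x-axis; with |CN| = 27.6, N = C + 27.6·(cos 67.10°, sin 67.10°) = (51.41, 37.40). The perpendicularity gives NK at right angles to CN; with |NK| = 23.9 on the left of CN, K = N + 23.9·(-0.9212, 0.3891) = (29.40, 46.70). So K.x = 29.40.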